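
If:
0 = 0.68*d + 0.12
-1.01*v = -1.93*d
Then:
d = -0.18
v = -0.34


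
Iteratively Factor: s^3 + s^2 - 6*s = (s + 3)*(s^2 - 2*s) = s*(s + 3)*(s - 2)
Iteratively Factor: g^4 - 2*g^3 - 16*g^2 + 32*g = (g - 4)*(g^3 + 2*g^2 - 8*g) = g*(g - 4)*(g^2 + 2*g - 8) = g*(g - 4)*(g - 2)*(g + 4)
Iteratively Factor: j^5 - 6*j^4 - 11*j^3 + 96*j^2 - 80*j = (j + 4)*(j^4 - 10*j^3 + 29*j^2 - 20*j) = (j - 5)*(j + 4)*(j^3 - 5*j^2 + 4*j) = j*(j - 5)*(j + 4)*(j^2 - 5*j + 4) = j*(j - 5)*(j - 1)*(j + 4)*(j - 4)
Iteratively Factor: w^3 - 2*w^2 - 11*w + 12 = (w - 1)*(w^2 - w - 12) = (w - 4)*(w - 1)*(w + 3)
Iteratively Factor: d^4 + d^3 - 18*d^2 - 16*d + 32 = (d + 2)*(d^3 - d^2 - 16*d + 16) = (d - 1)*(d + 2)*(d^2 - 16) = (d - 1)*(d + 2)*(d + 4)*(d - 4)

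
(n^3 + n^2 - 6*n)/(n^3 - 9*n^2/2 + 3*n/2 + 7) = 2*n*(n + 3)/(2*n^2 - 5*n - 7)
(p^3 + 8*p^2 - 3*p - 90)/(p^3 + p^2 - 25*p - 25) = (p^2 + 3*p - 18)/(p^2 - 4*p - 5)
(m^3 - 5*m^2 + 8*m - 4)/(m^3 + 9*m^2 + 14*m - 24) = (m^2 - 4*m + 4)/(m^2 + 10*m + 24)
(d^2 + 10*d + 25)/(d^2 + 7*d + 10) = (d + 5)/(d + 2)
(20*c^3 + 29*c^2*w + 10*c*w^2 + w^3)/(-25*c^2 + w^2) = (4*c^2 + 5*c*w + w^2)/(-5*c + w)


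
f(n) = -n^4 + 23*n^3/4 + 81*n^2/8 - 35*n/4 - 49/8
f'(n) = -4*n^3 + 69*n^2/4 + 81*n/4 - 35/4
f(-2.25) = -26.30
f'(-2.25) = 78.58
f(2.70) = 104.09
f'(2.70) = 92.95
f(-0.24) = -3.52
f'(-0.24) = -12.56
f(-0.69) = 2.62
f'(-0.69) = -13.20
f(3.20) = 153.11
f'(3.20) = 101.62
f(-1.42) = 6.19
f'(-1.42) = 8.73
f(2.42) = 79.19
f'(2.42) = 84.59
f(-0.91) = 5.20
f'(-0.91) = -9.88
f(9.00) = -1634.00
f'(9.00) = -1345.25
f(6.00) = 251.88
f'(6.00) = -130.25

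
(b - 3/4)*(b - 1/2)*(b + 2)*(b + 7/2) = b^4 + 17*b^3/4 + b^2/2 - 107*b/16 + 21/8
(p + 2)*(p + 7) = p^2 + 9*p + 14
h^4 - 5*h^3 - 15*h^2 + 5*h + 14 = (h - 7)*(h - 1)*(h + 1)*(h + 2)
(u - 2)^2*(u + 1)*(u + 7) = u^4 + 4*u^3 - 21*u^2 + 4*u + 28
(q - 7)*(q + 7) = q^2 - 49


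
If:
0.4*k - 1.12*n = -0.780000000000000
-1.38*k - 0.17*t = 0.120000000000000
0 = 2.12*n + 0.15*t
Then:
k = 2.98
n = 1.76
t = -24.87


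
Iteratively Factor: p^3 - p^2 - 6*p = (p - 3)*(p^2 + 2*p) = p*(p - 3)*(p + 2)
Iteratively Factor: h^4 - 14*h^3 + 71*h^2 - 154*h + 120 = (h - 3)*(h^3 - 11*h^2 + 38*h - 40) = (h - 4)*(h - 3)*(h^2 - 7*h + 10) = (h - 5)*(h - 4)*(h - 3)*(h - 2)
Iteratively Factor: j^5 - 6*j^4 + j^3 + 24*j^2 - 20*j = (j - 5)*(j^4 - j^3 - 4*j^2 + 4*j) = (j - 5)*(j + 2)*(j^3 - 3*j^2 + 2*j) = (j - 5)*(j - 2)*(j + 2)*(j^2 - j) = (j - 5)*(j - 2)*(j - 1)*(j + 2)*(j)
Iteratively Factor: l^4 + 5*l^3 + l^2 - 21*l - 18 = (l + 3)*(l^3 + 2*l^2 - 5*l - 6) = (l + 3)^2*(l^2 - l - 2) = (l + 1)*(l + 3)^2*(l - 2)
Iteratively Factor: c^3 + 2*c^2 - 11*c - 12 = (c - 3)*(c^2 + 5*c + 4) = (c - 3)*(c + 4)*(c + 1)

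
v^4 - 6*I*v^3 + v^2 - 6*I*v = v*(v - 6*I)*(v - I)*(v + I)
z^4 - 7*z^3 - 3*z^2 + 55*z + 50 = (z - 5)^2*(z + 1)*(z + 2)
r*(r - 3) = r^2 - 3*r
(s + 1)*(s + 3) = s^2 + 4*s + 3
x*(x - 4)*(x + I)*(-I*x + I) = -I*x^4 + x^3 + 5*I*x^3 - 5*x^2 - 4*I*x^2 + 4*x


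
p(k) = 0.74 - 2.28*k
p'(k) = -2.28000000000000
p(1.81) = -3.39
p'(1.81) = -2.28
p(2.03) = -3.89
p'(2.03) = -2.28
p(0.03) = 0.67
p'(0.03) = -2.28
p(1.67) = -3.07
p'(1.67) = -2.28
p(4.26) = -8.97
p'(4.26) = -2.28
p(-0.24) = 1.29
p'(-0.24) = -2.28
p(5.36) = -11.48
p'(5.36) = -2.28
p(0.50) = -0.40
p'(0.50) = -2.28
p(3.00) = -6.10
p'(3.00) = -2.28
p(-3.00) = 7.58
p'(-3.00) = -2.28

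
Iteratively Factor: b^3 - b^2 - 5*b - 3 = (b + 1)*(b^2 - 2*b - 3) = (b + 1)^2*(b - 3)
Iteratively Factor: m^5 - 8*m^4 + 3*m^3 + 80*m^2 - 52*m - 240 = (m + 2)*(m^4 - 10*m^3 + 23*m^2 + 34*m - 120) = (m - 4)*(m + 2)*(m^3 - 6*m^2 - m + 30) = (m - 4)*(m + 2)^2*(m^2 - 8*m + 15) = (m - 4)*(m - 3)*(m + 2)^2*(m - 5)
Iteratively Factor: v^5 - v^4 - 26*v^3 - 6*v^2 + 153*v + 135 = (v + 3)*(v^4 - 4*v^3 - 14*v^2 + 36*v + 45) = (v - 3)*(v + 3)*(v^3 - v^2 - 17*v - 15) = (v - 3)*(v + 1)*(v + 3)*(v^2 - 2*v - 15) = (v - 3)*(v + 1)*(v + 3)^2*(v - 5)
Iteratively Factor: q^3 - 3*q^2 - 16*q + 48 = (q - 3)*(q^2 - 16) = (q - 4)*(q - 3)*(q + 4)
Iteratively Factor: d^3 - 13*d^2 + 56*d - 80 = (d - 4)*(d^2 - 9*d + 20) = (d - 5)*(d - 4)*(d - 4)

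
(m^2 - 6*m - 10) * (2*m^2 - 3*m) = 2*m^4 - 15*m^3 - 2*m^2 + 30*m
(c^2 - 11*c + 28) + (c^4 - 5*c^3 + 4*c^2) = c^4 - 5*c^3 + 5*c^2 - 11*c + 28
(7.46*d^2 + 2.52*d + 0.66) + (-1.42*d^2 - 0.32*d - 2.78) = 6.04*d^2 + 2.2*d - 2.12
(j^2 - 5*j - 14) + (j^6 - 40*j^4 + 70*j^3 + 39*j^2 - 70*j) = j^6 - 40*j^4 + 70*j^3 + 40*j^2 - 75*j - 14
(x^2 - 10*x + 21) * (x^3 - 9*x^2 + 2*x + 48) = x^5 - 19*x^4 + 113*x^3 - 161*x^2 - 438*x + 1008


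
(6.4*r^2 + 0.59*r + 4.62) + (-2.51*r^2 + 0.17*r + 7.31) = 3.89*r^2 + 0.76*r + 11.93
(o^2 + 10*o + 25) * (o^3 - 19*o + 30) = o^5 + 10*o^4 + 6*o^3 - 160*o^2 - 175*o + 750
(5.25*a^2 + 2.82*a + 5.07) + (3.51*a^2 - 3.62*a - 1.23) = 8.76*a^2 - 0.8*a + 3.84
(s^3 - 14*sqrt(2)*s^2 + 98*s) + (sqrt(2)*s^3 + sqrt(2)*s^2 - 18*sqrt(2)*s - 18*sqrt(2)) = s^3 + sqrt(2)*s^3 - 13*sqrt(2)*s^2 - 18*sqrt(2)*s + 98*s - 18*sqrt(2)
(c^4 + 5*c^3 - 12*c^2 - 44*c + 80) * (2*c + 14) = 2*c^5 + 24*c^4 + 46*c^3 - 256*c^2 - 456*c + 1120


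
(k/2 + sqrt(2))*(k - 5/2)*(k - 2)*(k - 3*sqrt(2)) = k^4/2 - 9*k^3/4 - sqrt(2)*k^3/2 - 7*k^2/2 + 9*sqrt(2)*k^2/4 - 5*sqrt(2)*k/2 + 27*k - 30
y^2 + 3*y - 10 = (y - 2)*(y + 5)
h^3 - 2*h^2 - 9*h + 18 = (h - 3)*(h - 2)*(h + 3)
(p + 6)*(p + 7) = p^2 + 13*p + 42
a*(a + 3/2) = a^2 + 3*a/2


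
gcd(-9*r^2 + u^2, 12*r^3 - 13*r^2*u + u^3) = 3*r - u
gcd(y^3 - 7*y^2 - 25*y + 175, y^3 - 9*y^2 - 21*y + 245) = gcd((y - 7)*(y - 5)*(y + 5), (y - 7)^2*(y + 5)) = y^2 - 2*y - 35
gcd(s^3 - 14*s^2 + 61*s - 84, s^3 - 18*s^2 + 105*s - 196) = s^2 - 11*s + 28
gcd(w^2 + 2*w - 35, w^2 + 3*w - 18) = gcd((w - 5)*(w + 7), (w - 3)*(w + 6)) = 1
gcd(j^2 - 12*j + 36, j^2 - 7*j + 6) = j - 6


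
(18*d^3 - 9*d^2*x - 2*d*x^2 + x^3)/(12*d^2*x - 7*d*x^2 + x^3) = (-6*d^2 + d*x + x^2)/(x*(-4*d + x))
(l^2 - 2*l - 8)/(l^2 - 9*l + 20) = (l + 2)/(l - 5)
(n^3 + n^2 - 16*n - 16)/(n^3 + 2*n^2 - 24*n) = (n^2 + 5*n + 4)/(n*(n + 6))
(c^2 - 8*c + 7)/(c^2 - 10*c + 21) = (c - 1)/(c - 3)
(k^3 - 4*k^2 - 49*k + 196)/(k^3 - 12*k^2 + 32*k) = (k^2 - 49)/(k*(k - 8))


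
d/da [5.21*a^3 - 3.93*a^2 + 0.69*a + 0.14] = 15.63*a^2 - 7.86*a + 0.69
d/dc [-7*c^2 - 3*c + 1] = -14*c - 3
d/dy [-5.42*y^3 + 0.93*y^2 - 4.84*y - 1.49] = -16.26*y^2 + 1.86*y - 4.84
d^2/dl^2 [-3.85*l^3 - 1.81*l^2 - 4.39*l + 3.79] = -23.1*l - 3.62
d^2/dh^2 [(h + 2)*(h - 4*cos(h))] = 2*(2*h + 4)*cos(h) + 8*sin(h) + 2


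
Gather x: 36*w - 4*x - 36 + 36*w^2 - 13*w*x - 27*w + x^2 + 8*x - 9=36*w^2 + 9*w + x^2 + x*(4 - 13*w) - 45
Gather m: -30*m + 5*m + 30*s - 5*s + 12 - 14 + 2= -25*m + 25*s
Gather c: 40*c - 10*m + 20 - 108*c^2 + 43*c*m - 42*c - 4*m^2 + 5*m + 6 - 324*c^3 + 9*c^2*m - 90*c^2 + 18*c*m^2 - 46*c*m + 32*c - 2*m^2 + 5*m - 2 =-324*c^3 + c^2*(9*m - 198) + c*(18*m^2 - 3*m + 30) - 6*m^2 + 24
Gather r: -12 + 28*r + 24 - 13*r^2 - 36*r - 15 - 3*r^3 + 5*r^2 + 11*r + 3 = -3*r^3 - 8*r^2 + 3*r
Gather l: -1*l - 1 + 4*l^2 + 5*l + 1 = 4*l^2 + 4*l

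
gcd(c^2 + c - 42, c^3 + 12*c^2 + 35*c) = c + 7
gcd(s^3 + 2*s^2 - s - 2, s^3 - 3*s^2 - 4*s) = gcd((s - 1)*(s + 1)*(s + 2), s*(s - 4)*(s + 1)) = s + 1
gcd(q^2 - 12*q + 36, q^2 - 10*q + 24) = q - 6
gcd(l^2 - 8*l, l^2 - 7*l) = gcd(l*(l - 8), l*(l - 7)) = l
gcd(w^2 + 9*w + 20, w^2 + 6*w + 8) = w + 4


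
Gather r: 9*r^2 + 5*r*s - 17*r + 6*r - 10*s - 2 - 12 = 9*r^2 + r*(5*s - 11) - 10*s - 14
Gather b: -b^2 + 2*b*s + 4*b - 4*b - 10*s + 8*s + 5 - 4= -b^2 + 2*b*s - 2*s + 1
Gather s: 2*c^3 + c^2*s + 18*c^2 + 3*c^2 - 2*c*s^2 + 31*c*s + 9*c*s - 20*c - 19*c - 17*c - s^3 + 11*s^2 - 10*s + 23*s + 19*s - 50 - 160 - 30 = 2*c^3 + 21*c^2 - 56*c - s^3 + s^2*(11 - 2*c) + s*(c^2 + 40*c + 32) - 240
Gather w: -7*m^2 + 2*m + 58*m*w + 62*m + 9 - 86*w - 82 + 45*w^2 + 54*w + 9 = -7*m^2 + 64*m + 45*w^2 + w*(58*m - 32) - 64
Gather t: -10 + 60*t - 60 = 60*t - 70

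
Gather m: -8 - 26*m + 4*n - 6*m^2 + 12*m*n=-6*m^2 + m*(12*n - 26) + 4*n - 8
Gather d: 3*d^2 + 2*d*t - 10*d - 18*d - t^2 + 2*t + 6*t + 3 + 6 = 3*d^2 + d*(2*t - 28) - t^2 + 8*t + 9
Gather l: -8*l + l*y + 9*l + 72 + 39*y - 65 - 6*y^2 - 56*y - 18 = l*(y + 1) - 6*y^2 - 17*y - 11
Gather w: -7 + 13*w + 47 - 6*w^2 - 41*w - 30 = -6*w^2 - 28*w + 10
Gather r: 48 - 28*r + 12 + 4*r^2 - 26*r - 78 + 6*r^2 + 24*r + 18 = 10*r^2 - 30*r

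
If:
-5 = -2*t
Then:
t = 5/2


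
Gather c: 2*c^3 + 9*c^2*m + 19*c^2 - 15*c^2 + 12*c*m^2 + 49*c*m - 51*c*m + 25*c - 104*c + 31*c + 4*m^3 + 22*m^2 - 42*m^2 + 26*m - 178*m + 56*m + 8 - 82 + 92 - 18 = 2*c^3 + c^2*(9*m + 4) + c*(12*m^2 - 2*m - 48) + 4*m^3 - 20*m^2 - 96*m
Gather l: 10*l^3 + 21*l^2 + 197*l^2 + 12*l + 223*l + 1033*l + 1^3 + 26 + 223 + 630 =10*l^3 + 218*l^2 + 1268*l + 880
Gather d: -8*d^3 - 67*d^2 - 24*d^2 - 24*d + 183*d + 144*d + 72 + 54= -8*d^3 - 91*d^2 + 303*d + 126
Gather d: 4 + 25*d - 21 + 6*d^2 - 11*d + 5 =6*d^2 + 14*d - 12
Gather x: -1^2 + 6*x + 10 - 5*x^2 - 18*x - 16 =-5*x^2 - 12*x - 7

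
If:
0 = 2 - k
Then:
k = 2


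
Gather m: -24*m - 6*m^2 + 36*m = -6*m^2 + 12*m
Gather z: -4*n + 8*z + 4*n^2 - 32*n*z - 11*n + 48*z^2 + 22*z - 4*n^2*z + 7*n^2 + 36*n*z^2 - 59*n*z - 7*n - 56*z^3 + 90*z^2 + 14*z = 11*n^2 - 22*n - 56*z^3 + z^2*(36*n + 138) + z*(-4*n^2 - 91*n + 44)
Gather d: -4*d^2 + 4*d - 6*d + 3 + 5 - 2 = -4*d^2 - 2*d + 6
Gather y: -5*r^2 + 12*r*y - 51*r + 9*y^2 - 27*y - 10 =-5*r^2 - 51*r + 9*y^2 + y*(12*r - 27) - 10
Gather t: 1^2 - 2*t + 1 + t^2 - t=t^2 - 3*t + 2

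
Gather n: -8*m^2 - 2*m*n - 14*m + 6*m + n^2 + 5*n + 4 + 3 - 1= -8*m^2 - 8*m + n^2 + n*(5 - 2*m) + 6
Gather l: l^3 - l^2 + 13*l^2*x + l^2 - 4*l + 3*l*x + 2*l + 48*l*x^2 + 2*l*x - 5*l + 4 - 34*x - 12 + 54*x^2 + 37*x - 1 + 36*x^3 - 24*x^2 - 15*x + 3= l^3 + 13*l^2*x + l*(48*x^2 + 5*x - 7) + 36*x^3 + 30*x^2 - 12*x - 6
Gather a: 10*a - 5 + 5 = 10*a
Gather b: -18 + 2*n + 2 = 2*n - 16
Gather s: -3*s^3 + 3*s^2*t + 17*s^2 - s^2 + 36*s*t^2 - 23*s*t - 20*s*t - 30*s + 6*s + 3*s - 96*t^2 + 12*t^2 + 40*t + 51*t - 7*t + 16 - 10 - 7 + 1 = -3*s^3 + s^2*(3*t + 16) + s*(36*t^2 - 43*t - 21) - 84*t^2 + 84*t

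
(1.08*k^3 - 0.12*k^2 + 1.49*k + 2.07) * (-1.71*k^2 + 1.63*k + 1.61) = -1.8468*k^5 + 1.9656*k^4 - 1.0047*k^3 - 1.3042*k^2 + 5.773*k + 3.3327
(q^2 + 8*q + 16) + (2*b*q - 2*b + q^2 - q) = 2*b*q - 2*b + 2*q^2 + 7*q + 16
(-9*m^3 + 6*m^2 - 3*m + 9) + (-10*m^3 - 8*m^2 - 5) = -19*m^3 - 2*m^2 - 3*m + 4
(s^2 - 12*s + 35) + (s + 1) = s^2 - 11*s + 36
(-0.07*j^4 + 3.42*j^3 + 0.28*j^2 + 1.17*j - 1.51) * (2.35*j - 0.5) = -0.1645*j^5 + 8.072*j^4 - 1.052*j^3 + 2.6095*j^2 - 4.1335*j + 0.755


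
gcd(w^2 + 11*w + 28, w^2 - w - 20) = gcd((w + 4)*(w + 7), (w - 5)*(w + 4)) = w + 4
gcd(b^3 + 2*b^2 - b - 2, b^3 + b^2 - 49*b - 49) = b + 1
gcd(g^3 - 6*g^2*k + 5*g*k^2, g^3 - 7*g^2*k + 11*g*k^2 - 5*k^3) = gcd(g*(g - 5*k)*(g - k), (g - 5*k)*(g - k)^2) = g^2 - 6*g*k + 5*k^2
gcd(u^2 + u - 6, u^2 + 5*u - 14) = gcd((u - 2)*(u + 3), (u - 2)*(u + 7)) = u - 2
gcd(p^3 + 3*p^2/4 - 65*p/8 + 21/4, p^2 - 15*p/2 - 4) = 1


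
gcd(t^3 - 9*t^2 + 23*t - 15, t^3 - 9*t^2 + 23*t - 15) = t^3 - 9*t^2 + 23*t - 15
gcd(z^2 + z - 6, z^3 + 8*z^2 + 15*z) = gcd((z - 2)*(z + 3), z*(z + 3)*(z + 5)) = z + 3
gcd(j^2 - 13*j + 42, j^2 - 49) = j - 7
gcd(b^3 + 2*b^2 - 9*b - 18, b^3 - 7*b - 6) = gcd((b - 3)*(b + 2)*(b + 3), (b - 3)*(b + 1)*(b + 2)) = b^2 - b - 6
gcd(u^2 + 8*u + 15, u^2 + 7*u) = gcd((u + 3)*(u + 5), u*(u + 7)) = 1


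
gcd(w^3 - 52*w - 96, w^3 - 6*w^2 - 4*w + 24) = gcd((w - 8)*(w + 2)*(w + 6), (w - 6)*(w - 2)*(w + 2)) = w + 2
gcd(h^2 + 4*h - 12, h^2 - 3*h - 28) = 1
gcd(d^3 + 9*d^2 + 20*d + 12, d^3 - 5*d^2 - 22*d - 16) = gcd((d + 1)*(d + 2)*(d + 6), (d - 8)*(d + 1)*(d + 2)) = d^2 + 3*d + 2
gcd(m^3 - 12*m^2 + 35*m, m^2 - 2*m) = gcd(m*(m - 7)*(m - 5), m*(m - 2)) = m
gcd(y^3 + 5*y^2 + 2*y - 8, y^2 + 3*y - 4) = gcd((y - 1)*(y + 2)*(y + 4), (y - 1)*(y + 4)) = y^2 + 3*y - 4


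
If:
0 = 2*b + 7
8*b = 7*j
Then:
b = -7/2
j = -4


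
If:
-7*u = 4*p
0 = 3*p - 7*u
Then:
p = 0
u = 0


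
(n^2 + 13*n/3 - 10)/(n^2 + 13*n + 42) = (n - 5/3)/(n + 7)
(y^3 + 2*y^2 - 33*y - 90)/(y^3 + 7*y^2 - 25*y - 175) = (y^2 - 3*y - 18)/(y^2 + 2*y - 35)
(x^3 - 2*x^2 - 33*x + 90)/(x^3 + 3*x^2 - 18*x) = (x - 5)/x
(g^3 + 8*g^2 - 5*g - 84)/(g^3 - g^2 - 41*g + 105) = (g + 4)/(g - 5)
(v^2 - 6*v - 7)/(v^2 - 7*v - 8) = (v - 7)/(v - 8)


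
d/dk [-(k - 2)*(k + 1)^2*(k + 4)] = -4*k^3 - 12*k^2 + 6*k + 14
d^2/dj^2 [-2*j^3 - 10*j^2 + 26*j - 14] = -12*j - 20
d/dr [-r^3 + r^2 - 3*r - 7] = -3*r^2 + 2*r - 3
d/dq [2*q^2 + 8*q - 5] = 4*q + 8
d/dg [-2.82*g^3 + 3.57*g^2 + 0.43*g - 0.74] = -8.46*g^2 + 7.14*g + 0.43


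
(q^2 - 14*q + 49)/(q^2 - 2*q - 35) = (q - 7)/(q + 5)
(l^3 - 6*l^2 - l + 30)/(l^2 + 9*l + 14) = (l^2 - 8*l + 15)/(l + 7)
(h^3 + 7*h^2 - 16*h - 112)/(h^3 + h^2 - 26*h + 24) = (h^2 + 11*h + 28)/(h^2 + 5*h - 6)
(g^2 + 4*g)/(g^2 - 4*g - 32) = g/(g - 8)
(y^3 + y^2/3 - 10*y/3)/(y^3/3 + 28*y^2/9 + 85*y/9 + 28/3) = 3*y*(3*y^2 + y - 10)/(3*y^3 + 28*y^2 + 85*y + 84)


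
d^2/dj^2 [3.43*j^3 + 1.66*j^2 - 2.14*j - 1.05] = 20.58*j + 3.32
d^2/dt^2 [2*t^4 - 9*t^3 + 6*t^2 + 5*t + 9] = 24*t^2 - 54*t + 12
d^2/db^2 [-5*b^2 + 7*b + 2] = -10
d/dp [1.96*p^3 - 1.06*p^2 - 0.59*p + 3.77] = 5.88*p^2 - 2.12*p - 0.59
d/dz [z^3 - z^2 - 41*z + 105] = 3*z^2 - 2*z - 41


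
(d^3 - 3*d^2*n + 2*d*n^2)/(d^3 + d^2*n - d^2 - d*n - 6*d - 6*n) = d*(-d^2 + 3*d*n - 2*n^2)/(-d^3 - d^2*n + d^2 + d*n + 6*d + 6*n)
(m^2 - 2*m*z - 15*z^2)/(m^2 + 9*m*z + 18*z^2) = (m - 5*z)/(m + 6*z)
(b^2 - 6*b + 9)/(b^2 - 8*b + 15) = (b - 3)/(b - 5)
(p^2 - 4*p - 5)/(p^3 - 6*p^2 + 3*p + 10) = 1/(p - 2)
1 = 1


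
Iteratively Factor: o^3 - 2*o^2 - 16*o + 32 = (o - 4)*(o^2 + 2*o - 8) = (o - 4)*(o - 2)*(o + 4)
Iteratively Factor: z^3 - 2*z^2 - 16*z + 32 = (z + 4)*(z^2 - 6*z + 8) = (z - 4)*(z + 4)*(z - 2)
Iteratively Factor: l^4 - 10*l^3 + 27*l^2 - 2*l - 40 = (l - 5)*(l^3 - 5*l^2 + 2*l + 8) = (l - 5)*(l + 1)*(l^2 - 6*l + 8) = (l - 5)*(l - 4)*(l + 1)*(l - 2)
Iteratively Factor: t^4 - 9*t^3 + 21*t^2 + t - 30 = (t - 5)*(t^3 - 4*t^2 + t + 6) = (t - 5)*(t - 2)*(t^2 - 2*t - 3) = (t - 5)*(t - 3)*(t - 2)*(t + 1)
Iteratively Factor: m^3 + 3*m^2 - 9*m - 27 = (m - 3)*(m^2 + 6*m + 9) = (m - 3)*(m + 3)*(m + 3)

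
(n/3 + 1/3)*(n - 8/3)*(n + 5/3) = n^3/3 - 49*n/27 - 40/27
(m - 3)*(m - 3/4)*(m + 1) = m^3 - 11*m^2/4 - 3*m/2 + 9/4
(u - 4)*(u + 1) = u^2 - 3*u - 4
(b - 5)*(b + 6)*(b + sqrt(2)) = b^3 + b^2 + sqrt(2)*b^2 - 30*b + sqrt(2)*b - 30*sqrt(2)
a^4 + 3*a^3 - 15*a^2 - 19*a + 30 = (a - 3)*(a - 1)*(a + 2)*(a + 5)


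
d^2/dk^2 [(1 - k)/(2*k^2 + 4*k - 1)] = 4*(-8*(k - 1)*(k + 1)^2 + (3*k + 1)*(2*k^2 + 4*k - 1))/(2*k^2 + 4*k - 1)^3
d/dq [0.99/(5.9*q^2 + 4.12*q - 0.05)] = (-11.682*q - 4.0788)/(5.9*q^2 + 4.12*q - 0.05)^2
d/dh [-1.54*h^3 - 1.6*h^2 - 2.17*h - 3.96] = -4.62*h^2 - 3.2*h - 2.17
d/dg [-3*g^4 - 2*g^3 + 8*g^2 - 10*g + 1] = -12*g^3 - 6*g^2 + 16*g - 10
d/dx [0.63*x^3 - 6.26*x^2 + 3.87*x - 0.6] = 1.89*x^2 - 12.52*x + 3.87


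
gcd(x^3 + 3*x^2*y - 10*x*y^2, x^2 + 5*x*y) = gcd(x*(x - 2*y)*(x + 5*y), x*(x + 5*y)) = x^2 + 5*x*y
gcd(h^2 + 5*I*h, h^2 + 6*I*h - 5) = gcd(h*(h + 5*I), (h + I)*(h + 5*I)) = h + 5*I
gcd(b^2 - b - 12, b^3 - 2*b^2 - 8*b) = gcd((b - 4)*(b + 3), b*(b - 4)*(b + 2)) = b - 4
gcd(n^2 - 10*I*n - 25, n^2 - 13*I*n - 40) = n - 5*I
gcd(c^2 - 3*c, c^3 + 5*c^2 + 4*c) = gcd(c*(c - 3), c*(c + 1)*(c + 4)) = c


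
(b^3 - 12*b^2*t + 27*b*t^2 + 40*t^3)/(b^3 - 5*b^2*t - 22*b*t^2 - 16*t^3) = (b - 5*t)/(b + 2*t)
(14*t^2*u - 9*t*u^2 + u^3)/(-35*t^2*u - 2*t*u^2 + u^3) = (-2*t + u)/(5*t + u)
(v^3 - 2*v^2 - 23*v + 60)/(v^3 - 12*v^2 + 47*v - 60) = (v + 5)/(v - 5)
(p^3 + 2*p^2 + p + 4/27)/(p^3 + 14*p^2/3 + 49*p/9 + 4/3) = (p + 1/3)/(p + 3)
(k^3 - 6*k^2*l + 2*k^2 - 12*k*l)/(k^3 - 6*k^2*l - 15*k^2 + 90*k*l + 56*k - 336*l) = k*(k + 2)/(k^2 - 15*k + 56)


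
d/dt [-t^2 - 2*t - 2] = -2*t - 2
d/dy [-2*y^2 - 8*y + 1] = -4*y - 8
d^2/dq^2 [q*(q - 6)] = 2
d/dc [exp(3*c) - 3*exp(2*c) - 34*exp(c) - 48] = (3*exp(2*c) - 6*exp(c) - 34)*exp(c)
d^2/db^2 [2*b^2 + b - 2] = 4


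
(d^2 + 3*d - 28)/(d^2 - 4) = (d^2 + 3*d - 28)/(d^2 - 4)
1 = 1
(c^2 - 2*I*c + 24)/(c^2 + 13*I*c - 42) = (c^2 - 2*I*c + 24)/(c^2 + 13*I*c - 42)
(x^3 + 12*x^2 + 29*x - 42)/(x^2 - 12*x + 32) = (x^3 + 12*x^2 + 29*x - 42)/(x^2 - 12*x + 32)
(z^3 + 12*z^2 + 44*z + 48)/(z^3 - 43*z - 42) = (z^2 + 6*z + 8)/(z^2 - 6*z - 7)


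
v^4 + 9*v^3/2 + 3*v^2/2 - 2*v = v*(v - 1/2)*(v + 1)*(v + 4)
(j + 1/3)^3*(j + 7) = j^4 + 8*j^3 + 22*j^2/3 + 64*j/27 + 7/27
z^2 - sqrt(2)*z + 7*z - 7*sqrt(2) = (z + 7)*(z - sqrt(2))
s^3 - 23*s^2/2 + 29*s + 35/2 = (s - 7)*(s - 5)*(s + 1/2)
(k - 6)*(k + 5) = k^2 - k - 30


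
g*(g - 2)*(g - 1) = g^3 - 3*g^2 + 2*g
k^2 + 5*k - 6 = (k - 1)*(k + 6)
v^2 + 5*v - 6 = (v - 1)*(v + 6)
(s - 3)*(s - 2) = s^2 - 5*s + 6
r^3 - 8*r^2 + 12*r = r*(r - 6)*(r - 2)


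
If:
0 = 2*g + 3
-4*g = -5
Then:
No Solution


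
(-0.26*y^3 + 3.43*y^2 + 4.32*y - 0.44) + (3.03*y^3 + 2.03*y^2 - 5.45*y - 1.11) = 2.77*y^3 + 5.46*y^2 - 1.13*y - 1.55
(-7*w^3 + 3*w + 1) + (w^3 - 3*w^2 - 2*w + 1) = -6*w^3 - 3*w^2 + w + 2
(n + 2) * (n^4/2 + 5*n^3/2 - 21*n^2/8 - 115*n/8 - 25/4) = n^5/2 + 7*n^4/2 + 19*n^3/8 - 157*n^2/8 - 35*n - 25/2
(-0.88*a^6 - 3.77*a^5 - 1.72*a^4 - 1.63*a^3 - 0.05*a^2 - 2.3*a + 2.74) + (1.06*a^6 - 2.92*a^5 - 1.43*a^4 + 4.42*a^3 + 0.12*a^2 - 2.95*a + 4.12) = 0.18*a^6 - 6.69*a^5 - 3.15*a^4 + 2.79*a^3 + 0.07*a^2 - 5.25*a + 6.86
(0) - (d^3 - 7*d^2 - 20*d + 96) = -d^3 + 7*d^2 + 20*d - 96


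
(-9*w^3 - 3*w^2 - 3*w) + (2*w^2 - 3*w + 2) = -9*w^3 - w^2 - 6*w + 2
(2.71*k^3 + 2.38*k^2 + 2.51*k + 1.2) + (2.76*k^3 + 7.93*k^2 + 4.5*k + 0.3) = 5.47*k^3 + 10.31*k^2 + 7.01*k + 1.5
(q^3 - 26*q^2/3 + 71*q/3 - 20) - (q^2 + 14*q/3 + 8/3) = q^3 - 29*q^2/3 + 19*q - 68/3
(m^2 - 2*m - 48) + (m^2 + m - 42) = 2*m^2 - m - 90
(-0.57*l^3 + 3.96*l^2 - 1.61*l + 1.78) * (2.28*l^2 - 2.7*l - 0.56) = -1.2996*l^5 + 10.5678*l^4 - 14.0436*l^3 + 6.1878*l^2 - 3.9044*l - 0.9968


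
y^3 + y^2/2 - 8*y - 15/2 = (y - 3)*(y + 1)*(y + 5/2)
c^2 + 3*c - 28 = (c - 4)*(c + 7)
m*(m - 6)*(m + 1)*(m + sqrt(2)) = m^4 - 5*m^3 + sqrt(2)*m^3 - 5*sqrt(2)*m^2 - 6*m^2 - 6*sqrt(2)*m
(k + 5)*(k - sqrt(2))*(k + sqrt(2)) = k^3 + 5*k^2 - 2*k - 10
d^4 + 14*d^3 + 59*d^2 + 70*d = d*(d + 2)*(d + 5)*(d + 7)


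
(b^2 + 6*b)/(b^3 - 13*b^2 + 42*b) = (b + 6)/(b^2 - 13*b + 42)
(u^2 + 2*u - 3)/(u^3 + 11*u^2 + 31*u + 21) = (u - 1)/(u^2 + 8*u + 7)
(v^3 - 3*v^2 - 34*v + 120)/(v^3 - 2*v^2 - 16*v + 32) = (v^2 + v - 30)/(v^2 + 2*v - 8)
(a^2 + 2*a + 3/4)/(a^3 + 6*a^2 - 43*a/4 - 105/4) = (2*a + 1)/(2*a^2 + 9*a - 35)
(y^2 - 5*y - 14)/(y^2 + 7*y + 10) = (y - 7)/(y + 5)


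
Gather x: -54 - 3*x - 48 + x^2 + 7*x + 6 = x^2 + 4*x - 96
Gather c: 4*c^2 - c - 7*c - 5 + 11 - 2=4*c^2 - 8*c + 4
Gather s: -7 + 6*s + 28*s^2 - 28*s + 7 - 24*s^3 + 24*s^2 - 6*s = -24*s^3 + 52*s^2 - 28*s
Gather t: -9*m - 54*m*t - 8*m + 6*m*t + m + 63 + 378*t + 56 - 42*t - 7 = -16*m + t*(336 - 48*m) + 112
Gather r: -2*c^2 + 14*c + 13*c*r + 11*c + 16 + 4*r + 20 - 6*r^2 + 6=-2*c^2 + 25*c - 6*r^2 + r*(13*c + 4) + 42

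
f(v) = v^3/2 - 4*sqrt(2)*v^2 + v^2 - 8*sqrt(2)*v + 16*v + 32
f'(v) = 3*v^2/2 - 8*sqrt(2)*v + 2*v - 8*sqrt(2) + 16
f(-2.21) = -6.50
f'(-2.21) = 32.60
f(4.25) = 6.19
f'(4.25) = -7.80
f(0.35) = 33.09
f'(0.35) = 1.61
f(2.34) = 23.87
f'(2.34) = -8.89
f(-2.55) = -18.52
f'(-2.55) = 38.19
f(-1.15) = 19.69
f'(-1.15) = 17.38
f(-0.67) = 26.62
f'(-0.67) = 11.60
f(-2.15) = -4.57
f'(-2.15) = 31.64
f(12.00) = 281.65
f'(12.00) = 108.92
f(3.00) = 17.65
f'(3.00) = -9.75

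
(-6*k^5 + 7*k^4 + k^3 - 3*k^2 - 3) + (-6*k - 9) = -6*k^5 + 7*k^4 + k^3 - 3*k^2 - 6*k - 12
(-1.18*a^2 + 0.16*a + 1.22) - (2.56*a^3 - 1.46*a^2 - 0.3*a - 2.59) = -2.56*a^3 + 0.28*a^2 + 0.46*a + 3.81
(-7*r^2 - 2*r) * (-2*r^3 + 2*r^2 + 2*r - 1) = 14*r^5 - 10*r^4 - 18*r^3 + 3*r^2 + 2*r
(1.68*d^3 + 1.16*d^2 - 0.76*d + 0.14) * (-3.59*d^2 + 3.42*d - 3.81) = -6.0312*d^5 + 1.5812*d^4 + 0.294799999999999*d^3 - 7.5214*d^2 + 3.3744*d - 0.5334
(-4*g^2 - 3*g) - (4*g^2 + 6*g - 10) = -8*g^2 - 9*g + 10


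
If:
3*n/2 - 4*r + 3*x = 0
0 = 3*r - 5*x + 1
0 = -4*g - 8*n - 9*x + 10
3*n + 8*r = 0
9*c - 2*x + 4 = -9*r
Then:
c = -15/31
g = 151/62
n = -8/31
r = 3/31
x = 8/31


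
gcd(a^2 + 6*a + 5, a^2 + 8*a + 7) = a + 1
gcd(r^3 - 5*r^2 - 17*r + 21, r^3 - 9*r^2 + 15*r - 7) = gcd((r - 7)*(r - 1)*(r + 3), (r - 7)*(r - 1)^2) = r^2 - 8*r + 7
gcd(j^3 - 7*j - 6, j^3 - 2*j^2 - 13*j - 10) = j^2 + 3*j + 2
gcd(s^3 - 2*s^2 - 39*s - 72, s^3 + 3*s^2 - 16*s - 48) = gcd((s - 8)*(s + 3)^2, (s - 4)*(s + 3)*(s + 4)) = s + 3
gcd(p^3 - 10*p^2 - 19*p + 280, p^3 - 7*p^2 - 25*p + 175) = p^2 - 2*p - 35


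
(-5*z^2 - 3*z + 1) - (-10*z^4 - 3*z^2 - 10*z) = 10*z^4 - 2*z^2 + 7*z + 1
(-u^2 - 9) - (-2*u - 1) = -u^2 + 2*u - 8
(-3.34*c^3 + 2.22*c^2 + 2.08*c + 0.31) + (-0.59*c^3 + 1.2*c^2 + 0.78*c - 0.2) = -3.93*c^3 + 3.42*c^2 + 2.86*c + 0.11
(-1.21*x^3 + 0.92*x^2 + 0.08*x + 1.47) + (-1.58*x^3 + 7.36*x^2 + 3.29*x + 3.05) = -2.79*x^3 + 8.28*x^2 + 3.37*x + 4.52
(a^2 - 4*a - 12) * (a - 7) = a^3 - 11*a^2 + 16*a + 84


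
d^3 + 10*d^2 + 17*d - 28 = (d - 1)*(d + 4)*(d + 7)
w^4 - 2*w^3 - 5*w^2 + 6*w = w*(w - 3)*(w - 1)*(w + 2)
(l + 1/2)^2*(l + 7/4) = l^3 + 11*l^2/4 + 2*l + 7/16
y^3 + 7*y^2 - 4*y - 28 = (y - 2)*(y + 2)*(y + 7)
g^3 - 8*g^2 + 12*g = g*(g - 6)*(g - 2)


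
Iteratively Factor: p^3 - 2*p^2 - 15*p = (p - 5)*(p^2 + 3*p) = (p - 5)*(p + 3)*(p)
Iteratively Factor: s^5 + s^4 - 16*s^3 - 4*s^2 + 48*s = (s + 2)*(s^4 - s^3 - 14*s^2 + 24*s) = (s + 2)*(s + 4)*(s^3 - 5*s^2 + 6*s) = (s - 3)*(s + 2)*(s + 4)*(s^2 - 2*s) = (s - 3)*(s - 2)*(s + 2)*(s + 4)*(s)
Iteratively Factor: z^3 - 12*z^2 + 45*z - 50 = (z - 5)*(z^2 - 7*z + 10) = (z - 5)*(z - 2)*(z - 5)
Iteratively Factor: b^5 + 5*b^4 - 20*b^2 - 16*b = (b + 1)*(b^4 + 4*b^3 - 4*b^2 - 16*b) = b*(b + 1)*(b^3 + 4*b^2 - 4*b - 16) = b*(b + 1)*(b + 4)*(b^2 - 4) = b*(b - 2)*(b + 1)*(b + 4)*(b + 2)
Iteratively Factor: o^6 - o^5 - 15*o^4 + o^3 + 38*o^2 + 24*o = (o + 1)*(o^5 - 2*o^4 - 13*o^3 + 14*o^2 + 24*o) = (o + 1)^2*(o^4 - 3*o^3 - 10*o^2 + 24*o) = o*(o + 1)^2*(o^3 - 3*o^2 - 10*o + 24) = o*(o + 1)^2*(o + 3)*(o^2 - 6*o + 8) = o*(o - 4)*(o + 1)^2*(o + 3)*(o - 2)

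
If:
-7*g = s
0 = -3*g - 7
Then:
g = -7/3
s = 49/3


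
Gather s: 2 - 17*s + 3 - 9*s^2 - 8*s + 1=-9*s^2 - 25*s + 6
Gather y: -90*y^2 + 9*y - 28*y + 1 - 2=-90*y^2 - 19*y - 1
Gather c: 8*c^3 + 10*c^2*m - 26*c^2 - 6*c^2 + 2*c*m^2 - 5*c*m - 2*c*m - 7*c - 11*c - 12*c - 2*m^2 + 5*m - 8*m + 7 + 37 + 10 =8*c^3 + c^2*(10*m - 32) + c*(2*m^2 - 7*m - 30) - 2*m^2 - 3*m + 54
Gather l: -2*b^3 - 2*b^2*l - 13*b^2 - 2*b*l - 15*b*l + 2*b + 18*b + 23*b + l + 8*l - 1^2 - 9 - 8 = -2*b^3 - 13*b^2 + 43*b + l*(-2*b^2 - 17*b + 9) - 18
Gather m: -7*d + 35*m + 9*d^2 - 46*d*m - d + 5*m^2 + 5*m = 9*d^2 - 8*d + 5*m^2 + m*(40 - 46*d)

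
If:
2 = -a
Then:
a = -2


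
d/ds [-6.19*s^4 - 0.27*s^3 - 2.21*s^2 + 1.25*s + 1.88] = -24.76*s^3 - 0.81*s^2 - 4.42*s + 1.25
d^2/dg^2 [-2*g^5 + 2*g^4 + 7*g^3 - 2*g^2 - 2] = -40*g^3 + 24*g^2 + 42*g - 4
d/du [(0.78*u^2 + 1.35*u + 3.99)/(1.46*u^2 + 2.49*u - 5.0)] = (-0.0287999999999995*u^2 - 19.4508*u - 16.6851)/(2.1316*u^4 + 7.2708*u^3 - 8.3999*u^2 - 24.9*u + 25.0)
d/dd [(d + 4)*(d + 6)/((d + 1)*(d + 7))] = 2*(-d^2 - 17*d - 61)/(d^4 + 16*d^3 + 78*d^2 + 112*d + 49)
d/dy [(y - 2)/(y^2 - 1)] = (y^2 - 2*y*(y - 2) - 1)/(y^2 - 1)^2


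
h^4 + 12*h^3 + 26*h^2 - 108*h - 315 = (h - 3)*(h + 3)*(h + 5)*(h + 7)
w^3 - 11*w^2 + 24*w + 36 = (w - 6)^2*(w + 1)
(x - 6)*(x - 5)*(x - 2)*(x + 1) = x^4 - 12*x^3 + 39*x^2 - 8*x - 60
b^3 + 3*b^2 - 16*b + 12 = (b - 2)*(b - 1)*(b + 6)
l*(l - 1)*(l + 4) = l^3 + 3*l^2 - 4*l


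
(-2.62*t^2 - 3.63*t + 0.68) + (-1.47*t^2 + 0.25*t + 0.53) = -4.09*t^2 - 3.38*t + 1.21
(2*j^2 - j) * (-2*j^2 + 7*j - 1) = -4*j^4 + 16*j^3 - 9*j^2 + j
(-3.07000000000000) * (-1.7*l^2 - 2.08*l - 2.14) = 5.219*l^2 + 6.3856*l + 6.5698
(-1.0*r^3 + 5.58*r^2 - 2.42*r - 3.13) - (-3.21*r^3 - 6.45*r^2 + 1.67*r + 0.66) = 2.21*r^3 + 12.03*r^2 - 4.09*r - 3.79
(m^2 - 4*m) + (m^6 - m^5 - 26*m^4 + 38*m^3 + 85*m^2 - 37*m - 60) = m^6 - m^5 - 26*m^4 + 38*m^3 + 86*m^2 - 41*m - 60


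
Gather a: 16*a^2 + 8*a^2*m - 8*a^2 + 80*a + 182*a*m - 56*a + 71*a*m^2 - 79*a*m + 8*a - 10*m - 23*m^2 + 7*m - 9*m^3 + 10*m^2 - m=a^2*(8*m + 8) + a*(71*m^2 + 103*m + 32) - 9*m^3 - 13*m^2 - 4*m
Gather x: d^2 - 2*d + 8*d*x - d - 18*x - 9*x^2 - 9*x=d^2 - 3*d - 9*x^2 + x*(8*d - 27)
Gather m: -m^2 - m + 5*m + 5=-m^2 + 4*m + 5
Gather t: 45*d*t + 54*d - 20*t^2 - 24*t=54*d - 20*t^2 + t*(45*d - 24)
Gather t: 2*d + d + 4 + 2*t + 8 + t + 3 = 3*d + 3*t + 15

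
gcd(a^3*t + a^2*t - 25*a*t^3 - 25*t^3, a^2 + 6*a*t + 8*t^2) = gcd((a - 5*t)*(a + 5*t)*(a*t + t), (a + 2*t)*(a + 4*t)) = 1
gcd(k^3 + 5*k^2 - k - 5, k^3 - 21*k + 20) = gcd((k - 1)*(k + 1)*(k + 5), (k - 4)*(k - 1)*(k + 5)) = k^2 + 4*k - 5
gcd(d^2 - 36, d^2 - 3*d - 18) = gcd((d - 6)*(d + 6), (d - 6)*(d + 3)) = d - 6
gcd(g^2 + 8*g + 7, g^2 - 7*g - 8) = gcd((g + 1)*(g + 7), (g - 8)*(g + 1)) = g + 1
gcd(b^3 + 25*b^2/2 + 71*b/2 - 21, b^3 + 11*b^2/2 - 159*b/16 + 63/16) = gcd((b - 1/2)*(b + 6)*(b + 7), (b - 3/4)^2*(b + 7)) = b + 7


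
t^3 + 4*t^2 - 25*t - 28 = (t - 4)*(t + 1)*(t + 7)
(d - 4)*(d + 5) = d^2 + d - 20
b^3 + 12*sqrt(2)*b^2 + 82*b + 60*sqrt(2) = (b + sqrt(2))*(b + 5*sqrt(2))*(b + 6*sqrt(2))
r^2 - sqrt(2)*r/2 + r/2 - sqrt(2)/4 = (r + 1/2)*(r - sqrt(2)/2)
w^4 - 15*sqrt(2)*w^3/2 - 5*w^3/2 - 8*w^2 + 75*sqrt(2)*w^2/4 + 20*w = w*(w - 5/2)*(w - 8*sqrt(2))*(w + sqrt(2)/2)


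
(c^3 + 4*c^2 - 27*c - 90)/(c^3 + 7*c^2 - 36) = (c - 5)/(c - 2)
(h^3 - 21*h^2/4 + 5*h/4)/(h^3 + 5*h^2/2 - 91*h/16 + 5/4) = 4*h*(h - 5)/(4*h^2 + 11*h - 20)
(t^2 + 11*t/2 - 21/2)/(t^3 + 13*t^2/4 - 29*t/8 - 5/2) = 4*(2*t^2 + 11*t - 21)/(8*t^3 + 26*t^2 - 29*t - 20)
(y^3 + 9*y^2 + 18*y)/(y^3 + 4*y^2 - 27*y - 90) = y/(y - 5)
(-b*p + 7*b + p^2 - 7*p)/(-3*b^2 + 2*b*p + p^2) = (p - 7)/(3*b + p)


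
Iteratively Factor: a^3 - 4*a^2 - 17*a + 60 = (a - 3)*(a^2 - a - 20) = (a - 5)*(a - 3)*(a + 4)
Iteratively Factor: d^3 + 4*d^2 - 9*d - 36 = (d - 3)*(d^2 + 7*d + 12) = (d - 3)*(d + 3)*(d + 4)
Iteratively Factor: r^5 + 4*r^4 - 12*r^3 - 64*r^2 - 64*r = (r - 4)*(r^4 + 8*r^3 + 20*r^2 + 16*r) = (r - 4)*(r + 2)*(r^3 + 6*r^2 + 8*r) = (r - 4)*(r + 2)*(r + 4)*(r^2 + 2*r) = r*(r - 4)*(r + 2)*(r + 4)*(r + 2)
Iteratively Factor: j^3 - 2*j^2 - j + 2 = (j - 2)*(j^2 - 1) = (j - 2)*(j + 1)*(j - 1)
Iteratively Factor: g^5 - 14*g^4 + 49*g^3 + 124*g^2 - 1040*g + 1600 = (g - 4)*(g^4 - 10*g^3 + 9*g^2 + 160*g - 400) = (g - 4)*(g + 4)*(g^3 - 14*g^2 + 65*g - 100) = (g - 5)*(g - 4)*(g + 4)*(g^2 - 9*g + 20) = (g - 5)*(g - 4)^2*(g + 4)*(g - 5)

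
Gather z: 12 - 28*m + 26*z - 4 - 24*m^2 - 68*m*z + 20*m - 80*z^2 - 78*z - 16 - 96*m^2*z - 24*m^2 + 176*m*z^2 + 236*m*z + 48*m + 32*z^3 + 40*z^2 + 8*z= -48*m^2 + 40*m + 32*z^3 + z^2*(176*m - 40) + z*(-96*m^2 + 168*m - 44) - 8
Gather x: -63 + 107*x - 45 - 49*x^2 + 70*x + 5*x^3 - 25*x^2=5*x^3 - 74*x^2 + 177*x - 108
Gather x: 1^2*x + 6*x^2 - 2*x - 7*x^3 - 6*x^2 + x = -7*x^3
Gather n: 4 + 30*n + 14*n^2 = 14*n^2 + 30*n + 4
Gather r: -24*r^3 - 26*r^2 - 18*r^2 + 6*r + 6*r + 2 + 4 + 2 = -24*r^3 - 44*r^2 + 12*r + 8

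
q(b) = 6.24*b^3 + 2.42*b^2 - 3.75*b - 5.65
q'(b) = 18.72*b^2 + 4.84*b - 3.75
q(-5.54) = -971.60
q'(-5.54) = 543.98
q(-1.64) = -20.52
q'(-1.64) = 38.66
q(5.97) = 1385.94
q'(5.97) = 692.34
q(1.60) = 20.10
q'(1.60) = 51.92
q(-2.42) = -70.84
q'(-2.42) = 94.17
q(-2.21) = -52.90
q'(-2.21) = 76.98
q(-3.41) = -212.15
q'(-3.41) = 197.42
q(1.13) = 2.21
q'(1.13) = 25.62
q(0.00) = -5.65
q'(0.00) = -3.75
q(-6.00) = -1243.87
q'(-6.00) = 641.13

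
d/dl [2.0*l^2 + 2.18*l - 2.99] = 4.0*l + 2.18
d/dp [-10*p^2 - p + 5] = -20*p - 1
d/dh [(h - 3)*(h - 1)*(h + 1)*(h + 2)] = 4*h^3 - 3*h^2 - 14*h + 1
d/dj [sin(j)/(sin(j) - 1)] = -cos(j)/(sin(j) - 1)^2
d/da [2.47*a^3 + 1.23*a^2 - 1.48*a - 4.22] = 7.41*a^2 + 2.46*a - 1.48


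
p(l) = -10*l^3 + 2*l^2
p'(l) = -30*l^2 + 4*l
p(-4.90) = 1224.51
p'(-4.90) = -739.90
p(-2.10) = 101.43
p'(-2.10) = -140.70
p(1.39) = -22.99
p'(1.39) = -52.40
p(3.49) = -400.73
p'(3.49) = -351.44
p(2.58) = -158.42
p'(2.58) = -189.37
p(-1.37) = 29.47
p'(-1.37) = -61.79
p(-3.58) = 484.46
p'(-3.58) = -398.81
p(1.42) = -24.60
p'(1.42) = -54.81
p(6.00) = -2088.00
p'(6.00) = -1056.00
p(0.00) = 0.00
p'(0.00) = 0.00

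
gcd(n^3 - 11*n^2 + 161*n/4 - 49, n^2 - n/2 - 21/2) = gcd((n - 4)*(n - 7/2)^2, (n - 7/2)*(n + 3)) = n - 7/2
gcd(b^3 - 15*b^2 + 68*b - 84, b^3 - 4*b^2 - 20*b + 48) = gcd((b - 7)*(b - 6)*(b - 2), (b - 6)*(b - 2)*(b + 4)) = b^2 - 8*b + 12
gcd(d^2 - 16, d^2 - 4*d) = d - 4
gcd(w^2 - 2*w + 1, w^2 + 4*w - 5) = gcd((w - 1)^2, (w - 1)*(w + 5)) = w - 1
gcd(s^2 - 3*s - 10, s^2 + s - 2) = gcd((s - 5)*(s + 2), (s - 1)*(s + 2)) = s + 2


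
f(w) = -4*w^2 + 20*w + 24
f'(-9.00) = 92.00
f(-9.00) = -480.00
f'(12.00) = -76.00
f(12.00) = -312.00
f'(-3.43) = 47.44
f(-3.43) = -91.66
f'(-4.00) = 52.00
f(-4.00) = -120.00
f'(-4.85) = 58.80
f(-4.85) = -167.09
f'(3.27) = -6.16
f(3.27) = 46.63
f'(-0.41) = 23.28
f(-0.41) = 15.13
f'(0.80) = 13.60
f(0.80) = 37.44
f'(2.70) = -1.60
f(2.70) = 48.84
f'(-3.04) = 44.32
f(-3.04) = -73.77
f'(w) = 20 - 8*w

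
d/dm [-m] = -1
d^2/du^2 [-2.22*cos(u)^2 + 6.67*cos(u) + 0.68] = -6.67*cos(u) + 4.44*cos(2*u)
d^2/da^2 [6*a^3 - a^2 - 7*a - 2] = 36*a - 2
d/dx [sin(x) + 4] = cos(x)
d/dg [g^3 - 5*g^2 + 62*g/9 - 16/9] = 3*g^2 - 10*g + 62/9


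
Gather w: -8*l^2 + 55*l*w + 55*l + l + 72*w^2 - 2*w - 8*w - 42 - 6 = -8*l^2 + 56*l + 72*w^2 + w*(55*l - 10) - 48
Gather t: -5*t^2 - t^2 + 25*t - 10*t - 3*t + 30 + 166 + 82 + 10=-6*t^2 + 12*t + 288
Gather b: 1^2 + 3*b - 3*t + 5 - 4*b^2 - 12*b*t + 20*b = -4*b^2 + b*(23 - 12*t) - 3*t + 6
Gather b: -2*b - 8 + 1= -2*b - 7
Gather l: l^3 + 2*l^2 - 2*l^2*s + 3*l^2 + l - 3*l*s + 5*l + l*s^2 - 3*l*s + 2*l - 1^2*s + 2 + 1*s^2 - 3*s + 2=l^3 + l^2*(5 - 2*s) + l*(s^2 - 6*s + 8) + s^2 - 4*s + 4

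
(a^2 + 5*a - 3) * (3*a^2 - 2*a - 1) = 3*a^4 + 13*a^3 - 20*a^2 + a + 3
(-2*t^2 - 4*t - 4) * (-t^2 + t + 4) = 2*t^4 + 2*t^3 - 8*t^2 - 20*t - 16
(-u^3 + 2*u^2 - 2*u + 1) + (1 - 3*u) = -u^3 + 2*u^2 - 5*u + 2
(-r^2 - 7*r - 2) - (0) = -r^2 - 7*r - 2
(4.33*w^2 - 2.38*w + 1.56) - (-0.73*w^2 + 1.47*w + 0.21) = 5.06*w^2 - 3.85*w + 1.35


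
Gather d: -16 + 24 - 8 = 0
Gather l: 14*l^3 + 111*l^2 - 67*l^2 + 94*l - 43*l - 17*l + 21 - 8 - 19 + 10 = 14*l^3 + 44*l^2 + 34*l + 4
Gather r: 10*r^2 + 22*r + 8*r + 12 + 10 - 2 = 10*r^2 + 30*r + 20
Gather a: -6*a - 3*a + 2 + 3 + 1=6 - 9*a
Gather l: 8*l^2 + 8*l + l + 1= 8*l^2 + 9*l + 1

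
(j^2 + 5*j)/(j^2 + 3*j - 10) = j/(j - 2)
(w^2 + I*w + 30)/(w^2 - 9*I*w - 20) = (w + 6*I)/(w - 4*I)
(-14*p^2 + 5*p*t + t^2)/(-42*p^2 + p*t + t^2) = (2*p - t)/(6*p - t)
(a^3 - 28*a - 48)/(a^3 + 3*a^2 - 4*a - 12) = (a^2 - 2*a - 24)/(a^2 + a - 6)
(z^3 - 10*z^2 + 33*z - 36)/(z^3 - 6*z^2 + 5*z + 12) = (z - 3)/(z + 1)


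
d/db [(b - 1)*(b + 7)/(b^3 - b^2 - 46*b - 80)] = ((b - 1)*(b + 7)*(-3*b^2 + 2*b + 46) - 2*(b + 3)*(-b^3 + b^2 + 46*b + 80))/(-b^3 + b^2 + 46*b + 80)^2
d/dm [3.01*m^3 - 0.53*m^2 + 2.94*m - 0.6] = 9.03*m^2 - 1.06*m + 2.94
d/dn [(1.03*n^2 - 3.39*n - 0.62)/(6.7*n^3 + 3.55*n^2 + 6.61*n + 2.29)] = (-6.901*n^4 + 45.426*n^3 + 31.3048*n^2 + 9.1194*n - 3.6649)/(44.89*n^6 + 47.57*n^5 + 101.1765*n^4 + 77.617*n^3 + 59.9511*n^2 + 30.2738*n + 5.2441)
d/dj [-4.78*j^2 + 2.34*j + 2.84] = 2.34 - 9.56*j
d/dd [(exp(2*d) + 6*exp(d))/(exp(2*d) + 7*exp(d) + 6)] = exp(d)/(exp(2*d) + 2*exp(d) + 1)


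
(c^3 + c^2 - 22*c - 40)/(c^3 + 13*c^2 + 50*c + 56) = (c - 5)/(c + 7)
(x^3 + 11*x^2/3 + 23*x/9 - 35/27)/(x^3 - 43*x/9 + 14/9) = (x + 5/3)/(x - 2)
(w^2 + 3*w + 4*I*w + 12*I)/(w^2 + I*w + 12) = (w + 3)/(w - 3*I)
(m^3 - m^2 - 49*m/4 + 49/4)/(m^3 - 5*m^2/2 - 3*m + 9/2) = (4*m^2 - 49)/(2*(2*m^2 - 3*m - 9))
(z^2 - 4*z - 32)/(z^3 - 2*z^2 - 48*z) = (z + 4)/(z*(z + 6))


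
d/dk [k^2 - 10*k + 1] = 2*k - 10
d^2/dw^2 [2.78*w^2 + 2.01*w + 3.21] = 5.56000000000000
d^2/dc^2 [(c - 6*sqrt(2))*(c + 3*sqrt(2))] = 2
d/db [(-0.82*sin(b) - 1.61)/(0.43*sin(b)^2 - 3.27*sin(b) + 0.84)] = (0.3526*sin(b)^2 + 1.3846*sin(b) - 5.9535)*cos(b)/(0.1849*sin(b)^4 - 2.8122*sin(b)^3 + 11.4153*sin(b)^2 - 5.4936*sin(b) + 0.7056)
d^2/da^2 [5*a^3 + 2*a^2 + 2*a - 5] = 30*a + 4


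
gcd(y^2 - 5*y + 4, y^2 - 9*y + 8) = y - 1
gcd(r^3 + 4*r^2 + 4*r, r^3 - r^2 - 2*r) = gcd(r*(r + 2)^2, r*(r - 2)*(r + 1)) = r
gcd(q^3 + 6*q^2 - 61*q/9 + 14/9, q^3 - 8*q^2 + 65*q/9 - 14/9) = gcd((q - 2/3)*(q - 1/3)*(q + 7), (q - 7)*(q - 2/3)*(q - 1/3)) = q^2 - q + 2/9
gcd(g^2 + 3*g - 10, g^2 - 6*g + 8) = g - 2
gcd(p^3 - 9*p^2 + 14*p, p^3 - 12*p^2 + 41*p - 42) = p^2 - 9*p + 14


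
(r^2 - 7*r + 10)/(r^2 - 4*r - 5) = (r - 2)/(r + 1)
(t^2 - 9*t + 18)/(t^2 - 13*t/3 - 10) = 3*(t - 3)/(3*t + 5)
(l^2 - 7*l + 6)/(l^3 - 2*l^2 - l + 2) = (l - 6)/(l^2 - l - 2)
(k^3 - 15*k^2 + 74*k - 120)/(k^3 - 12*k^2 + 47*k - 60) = (k - 6)/(k - 3)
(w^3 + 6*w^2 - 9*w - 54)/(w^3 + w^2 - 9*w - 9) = (w + 6)/(w + 1)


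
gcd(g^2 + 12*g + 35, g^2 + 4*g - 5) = g + 5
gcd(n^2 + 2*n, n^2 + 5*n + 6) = n + 2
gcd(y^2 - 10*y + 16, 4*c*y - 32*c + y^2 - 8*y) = y - 8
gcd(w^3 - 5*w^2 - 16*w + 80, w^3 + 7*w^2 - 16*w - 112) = w^2 - 16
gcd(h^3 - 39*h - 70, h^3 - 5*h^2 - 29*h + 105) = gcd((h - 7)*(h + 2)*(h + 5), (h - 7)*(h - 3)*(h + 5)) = h^2 - 2*h - 35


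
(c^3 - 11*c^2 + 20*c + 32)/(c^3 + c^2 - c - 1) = (c^2 - 12*c + 32)/(c^2 - 1)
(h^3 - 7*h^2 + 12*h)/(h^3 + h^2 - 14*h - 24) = h*(h - 3)/(h^2 + 5*h + 6)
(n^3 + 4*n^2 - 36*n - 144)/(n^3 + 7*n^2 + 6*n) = (n^2 - 2*n - 24)/(n*(n + 1))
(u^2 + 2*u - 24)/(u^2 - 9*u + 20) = (u + 6)/(u - 5)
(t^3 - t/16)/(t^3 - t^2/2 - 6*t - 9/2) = (16*t^3 - t)/(16*t^3 - 8*t^2 - 96*t - 72)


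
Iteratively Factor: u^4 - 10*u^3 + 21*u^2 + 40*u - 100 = (u - 5)*(u^3 - 5*u^2 - 4*u + 20) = (u - 5)*(u - 2)*(u^2 - 3*u - 10) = (u - 5)*(u - 2)*(u + 2)*(u - 5)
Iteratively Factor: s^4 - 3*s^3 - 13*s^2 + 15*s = (s)*(s^3 - 3*s^2 - 13*s + 15) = s*(s - 5)*(s^2 + 2*s - 3) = s*(s - 5)*(s - 1)*(s + 3)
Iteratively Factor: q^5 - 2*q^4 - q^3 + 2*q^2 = (q - 1)*(q^4 - q^3 - 2*q^2) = (q - 1)*(q + 1)*(q^3 - 2*q^2) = q*(q - 1)*(q + 1)*(q^2 - 2*q) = q^2*(q - 1)*(q + 1)*(q - 2)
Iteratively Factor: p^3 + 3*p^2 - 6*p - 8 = (p - 2)*(p^2 + 5*p + 4) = (p - 2)*(p + 4)*(p + 1)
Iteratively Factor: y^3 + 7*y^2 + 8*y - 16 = (y + 4)*(y^2 + 3*y - 4) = (y + 4)^2*(y - 1)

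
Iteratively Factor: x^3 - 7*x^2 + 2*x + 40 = (x - 4)*(x^2 - 3*x - 10) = (x - 4)*(x + 2)*(x - 5)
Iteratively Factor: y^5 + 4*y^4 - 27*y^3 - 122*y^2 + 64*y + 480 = (y + 4)*(y^4 - 27*y^2 - 14*y + 120) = (y + 3)*(y + 4)*(y^3 - 3*y^2 - 18*y + 40) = (y - 5)*(y + 3)*(y + 4)*(y^2 + 2*y - 8) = (y - 5)*(y - 2)*(y + 3)*(y + 4)*(y + 4)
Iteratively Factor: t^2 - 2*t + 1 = (t - 1)*(t - 1)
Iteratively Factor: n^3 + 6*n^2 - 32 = (n + 4)*(n^2 + 2*n - 8) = (n - 2)*(n + 4)*(n + 4)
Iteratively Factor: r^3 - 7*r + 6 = (r - 1)*(r^2 + r - 6) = (r - 2)*(r - 1)*(r + 3)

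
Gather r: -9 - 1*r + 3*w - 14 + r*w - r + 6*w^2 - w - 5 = r*(w - 2) + 6*w^2 + 2*w - 28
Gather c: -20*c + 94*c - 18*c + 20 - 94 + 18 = 56*c - 56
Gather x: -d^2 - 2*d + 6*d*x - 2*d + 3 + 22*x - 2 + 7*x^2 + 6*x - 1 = -d^2 - 4*d + 7*x^2 + x*(6*d + 28)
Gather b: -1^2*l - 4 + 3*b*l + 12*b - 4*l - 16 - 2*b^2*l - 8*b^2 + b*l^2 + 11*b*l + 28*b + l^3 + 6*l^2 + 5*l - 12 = b^2*(-2*l - 8) + b*(l^2 + 14*l + 40) + l^3 + 6*l^2 - 32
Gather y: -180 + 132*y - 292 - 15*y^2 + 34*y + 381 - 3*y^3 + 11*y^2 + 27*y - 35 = -3*y^3 - 4*y^2 + 193*y - 126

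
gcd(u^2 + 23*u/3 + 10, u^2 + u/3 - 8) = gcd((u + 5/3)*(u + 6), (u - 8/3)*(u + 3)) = 1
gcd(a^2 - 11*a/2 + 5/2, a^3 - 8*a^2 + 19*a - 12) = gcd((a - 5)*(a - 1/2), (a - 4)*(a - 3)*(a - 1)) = 1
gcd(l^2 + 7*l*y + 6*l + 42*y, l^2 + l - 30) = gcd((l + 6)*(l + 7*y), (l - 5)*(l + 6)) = l + 6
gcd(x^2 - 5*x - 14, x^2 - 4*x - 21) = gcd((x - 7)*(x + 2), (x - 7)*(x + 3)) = x - 7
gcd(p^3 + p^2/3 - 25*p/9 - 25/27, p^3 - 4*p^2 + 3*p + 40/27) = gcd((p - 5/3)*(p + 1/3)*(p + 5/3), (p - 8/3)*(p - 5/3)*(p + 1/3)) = p^2 - 4*p/3 - 5/9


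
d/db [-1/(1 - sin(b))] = -cos(b)/(sin(b) - 1)^2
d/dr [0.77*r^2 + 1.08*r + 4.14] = 1.54*r + 1.08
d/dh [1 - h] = -1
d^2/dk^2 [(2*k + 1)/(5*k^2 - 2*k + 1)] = 2*(4*(2*k + 1)*(5*k - 1)^2 - (30*k + 1)*(5*k^2 - 2*k + 1))/(5*k^2 - 2*k + 1)^3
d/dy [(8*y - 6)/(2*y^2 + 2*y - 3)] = 4*(-4*y^2 + 6*y - 3)/(4*y^4 + 8*y^3 - 8*y^2 - 12*y + 9)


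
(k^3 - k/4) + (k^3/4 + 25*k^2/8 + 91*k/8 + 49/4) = 5*k^3/4 + 25*k^2/8 + 89*k/8 + 49/4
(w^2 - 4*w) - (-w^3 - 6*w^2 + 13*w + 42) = w^3 + 7*w^2 - 17*w - 42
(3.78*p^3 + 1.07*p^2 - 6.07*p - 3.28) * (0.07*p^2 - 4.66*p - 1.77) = 0.2646*p^5 - 17.5399*p^4 - 12.1017*p^3 + 26.1627*p^2 + 26.0287*p + 5.8056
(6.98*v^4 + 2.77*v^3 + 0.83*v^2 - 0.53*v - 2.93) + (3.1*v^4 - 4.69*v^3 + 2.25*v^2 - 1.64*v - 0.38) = 10.08*v^4 - 1.92*v^3 + 3.08*v^2 - 2.17*v - 3.31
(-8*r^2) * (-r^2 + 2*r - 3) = 8*r^4 - 16*r^3 + 24*r^2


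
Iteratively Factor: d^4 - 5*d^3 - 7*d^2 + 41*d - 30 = (d + 3)*(d^3 - 8*d^2 + 17*d - 10) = (d - 1)*(d + 3)*(d^2 - 7*d + 10) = (d - 5)*(d - 1)*(d + 3)*(d - 2)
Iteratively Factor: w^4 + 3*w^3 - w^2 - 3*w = (w + 3)*(w^3 - w) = (w + 1)*(w + 3)*(w^2 - w) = w*(w + 1)*(w + 3)*(w - 1)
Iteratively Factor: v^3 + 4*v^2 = (v)*(v^2 + 4*v) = v^2*(v + 4)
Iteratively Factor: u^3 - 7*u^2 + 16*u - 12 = (u - 3)*(u^2 - 4*u + 4) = (u - 3)*(u - 2)*(u - 2)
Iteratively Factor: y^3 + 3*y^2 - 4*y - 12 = (y + 2)*(y^2 + y - 6) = (y + 2)*(y + 3)*(y - 2)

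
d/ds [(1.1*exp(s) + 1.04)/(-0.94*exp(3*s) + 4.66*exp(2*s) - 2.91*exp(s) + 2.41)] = (2.068*exp(3*s) - 2.1932*exp(2*s) - 9.6928*exp(s) + 5.6774)*exp(s)/(0.8836*exp(6*s) - 8.7608*exp(5*s) + 27.1864*exp(4*s) - 31.652*exp(3*s) + 30.9293*exp(2*s) - 14.0262*exp(s) + 5.8081)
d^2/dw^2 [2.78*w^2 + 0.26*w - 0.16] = 5.56000000000000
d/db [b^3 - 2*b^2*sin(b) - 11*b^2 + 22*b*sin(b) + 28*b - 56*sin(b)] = -2*b^2*cos(b) + 3*b^2 - 4*b*sin(b) + 22*b*cos(b) - 22*b + 22*sin(b) - 56*cos(b) + 28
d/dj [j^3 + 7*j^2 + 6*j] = 3*j^2 + 14*j + 6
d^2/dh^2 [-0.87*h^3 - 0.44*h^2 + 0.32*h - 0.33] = -5.22*h - 0.88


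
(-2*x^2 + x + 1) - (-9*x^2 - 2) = 7*x^2 + x + 3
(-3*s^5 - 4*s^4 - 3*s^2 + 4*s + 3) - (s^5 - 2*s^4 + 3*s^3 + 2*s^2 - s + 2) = -4*s^5 - 2*s^4 - 3*s^3 - 5*s^2 + 5*s + 1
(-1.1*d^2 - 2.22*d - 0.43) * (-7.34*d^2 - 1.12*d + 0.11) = 8.074*d^4 + 17.5268*d^3 + 5.5216*d^2 + 0.2374*d - 0.0473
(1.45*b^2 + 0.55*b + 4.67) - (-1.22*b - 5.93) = 1.45*b^2 + 1.77*b + 10.6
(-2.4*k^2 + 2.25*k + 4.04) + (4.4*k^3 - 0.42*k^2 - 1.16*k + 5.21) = 4.4*k^3 - 2.82*k^2 + 1.09*k + 9.25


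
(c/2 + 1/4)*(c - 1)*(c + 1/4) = c^3/2 - c^2/8 - 5*c/16 - 1/16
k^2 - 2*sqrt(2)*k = k*(k - 2*sqrt(2))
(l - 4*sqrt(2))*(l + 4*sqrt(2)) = l^2 - 32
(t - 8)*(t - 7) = t^2 - 15*t + 56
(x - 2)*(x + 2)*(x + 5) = x^3 + 5*x^2 - 4*x - 20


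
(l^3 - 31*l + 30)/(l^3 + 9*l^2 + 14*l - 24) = (l - 5)/(l + 4)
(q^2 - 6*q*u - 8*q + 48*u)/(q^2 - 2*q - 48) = (q - 6*u)/(q + 6)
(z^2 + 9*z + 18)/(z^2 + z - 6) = (z + 6)/(z - 2)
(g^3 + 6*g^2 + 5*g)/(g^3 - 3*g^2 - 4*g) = (g + 5)/(g - 4)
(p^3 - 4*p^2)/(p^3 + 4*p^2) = (p - 4)/(p + 4)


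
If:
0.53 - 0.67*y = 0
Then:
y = 0.79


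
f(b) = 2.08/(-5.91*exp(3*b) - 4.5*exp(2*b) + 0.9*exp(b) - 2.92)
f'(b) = 2.08*(17.73*exp(3*b) + 9.0*exp(2*b) - 0.9*exp(b))/(-5.91*exp(3*b) - 4.5*exp(2*b) + 0.9*exp(b) - 2.92)^2 = (36.8784*exp(2*b) + 18.72*exp(b) - 1.872)*exp(b)/(5.91*exp(3*b) + 4.5*exp(2*b) - 0.9*exp(b) + 2.92)^2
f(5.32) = -0.00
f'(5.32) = 0.00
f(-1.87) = -0.71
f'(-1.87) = 0.03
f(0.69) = -0.03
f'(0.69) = 0.08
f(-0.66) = -0.47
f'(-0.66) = 0.46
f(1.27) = -0.01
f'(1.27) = 0.02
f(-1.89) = -0.72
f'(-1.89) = 0.03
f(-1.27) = -0.66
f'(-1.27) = 0.18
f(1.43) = -0.00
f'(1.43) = 0.01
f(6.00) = 0.00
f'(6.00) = 0.00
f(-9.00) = -0.71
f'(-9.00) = 0.00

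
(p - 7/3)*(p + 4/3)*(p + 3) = p^3 + 2*p^2 - 55*p/9 - 28/3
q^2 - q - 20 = (q - 5)*(q + 4)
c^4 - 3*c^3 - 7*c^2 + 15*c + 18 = (c - 3)^2*(c + 1)*(c + 2)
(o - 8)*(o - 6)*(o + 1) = o^3 - 13*o^2 + 34*o + 48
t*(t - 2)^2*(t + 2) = t^4 - 2*t^3 - 4*t^2 + 8*t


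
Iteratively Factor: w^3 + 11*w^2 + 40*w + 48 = (w + 3)*(w^2 + 8*w + 16) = (w + 3)*(w + 4)*(w + 4)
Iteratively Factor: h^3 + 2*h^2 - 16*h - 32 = (h + 2)*(h^2 - 16) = (h - 4)*(h + 2)*(h + 4)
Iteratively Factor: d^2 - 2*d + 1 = (d - 1)*(d - 1)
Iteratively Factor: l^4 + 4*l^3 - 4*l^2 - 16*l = (l - 2)*(l^3 + 6*l^2 + 8*l) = (l - 2)*(l + 2)*(l^2 + 4*l) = l*(l - 2)*(l + 2)*(l + 4)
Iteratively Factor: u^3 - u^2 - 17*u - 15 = (u + 3)*(u^2 - 4*u - 5) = (u - 5)*(u + 3)*(u + 1)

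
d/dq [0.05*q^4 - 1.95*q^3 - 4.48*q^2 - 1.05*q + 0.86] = 0.2*q^3 - 5.85*q^2 - 8.96*q - 1.05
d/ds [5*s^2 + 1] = 10*s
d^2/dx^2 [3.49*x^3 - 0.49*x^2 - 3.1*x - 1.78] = 20.94*x - 0.98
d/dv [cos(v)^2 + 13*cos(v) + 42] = -(2*cos(v) + 13)*sin(v)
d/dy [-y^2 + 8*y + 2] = 8 - 2*y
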